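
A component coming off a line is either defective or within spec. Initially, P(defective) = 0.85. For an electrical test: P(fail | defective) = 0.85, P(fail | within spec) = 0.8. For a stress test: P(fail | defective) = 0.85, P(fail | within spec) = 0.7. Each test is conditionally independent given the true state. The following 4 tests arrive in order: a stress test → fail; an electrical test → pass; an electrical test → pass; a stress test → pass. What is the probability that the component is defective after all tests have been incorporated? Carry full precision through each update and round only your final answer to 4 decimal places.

Apply Bayes' rule sequentially, carrying P(defective) forward.
After a stress test='fail': P(defective) = 0.85·0.8500 / (0.85·0.8500 + 0.7·0.1500) ≈ 0.8731
After an electrical test='pass': P(defective) = 0.15·0.8731 / (0.15·0.8731 + 0.2·0.1269) ≈ 0.8377
After an electrical test='pass': P(defective) = 0.15·0.8377 / (0.15·0.8377 + 0.2·0.1623) ≈ 0.7947
After a stress test='pass': P(defective) = 0.15·0.7947 / (0.15·0.7947 + 0.3·0.2053) ≈ 0.6593

0.6593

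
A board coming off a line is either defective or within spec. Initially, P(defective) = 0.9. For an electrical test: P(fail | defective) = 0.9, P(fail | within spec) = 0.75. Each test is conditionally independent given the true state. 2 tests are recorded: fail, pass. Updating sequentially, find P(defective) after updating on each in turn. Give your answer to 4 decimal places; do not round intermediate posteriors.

After 'fail': P(defective) = 0.9·0.9000 / (0.9·0.9000 + 0.75·0.1000) ≈ 0.9153
After 'pass': P(defective) = 0.1·0.9153 / (0.1·0.9153 + 0.25·0.0847) ≈ 0.8120

0.8120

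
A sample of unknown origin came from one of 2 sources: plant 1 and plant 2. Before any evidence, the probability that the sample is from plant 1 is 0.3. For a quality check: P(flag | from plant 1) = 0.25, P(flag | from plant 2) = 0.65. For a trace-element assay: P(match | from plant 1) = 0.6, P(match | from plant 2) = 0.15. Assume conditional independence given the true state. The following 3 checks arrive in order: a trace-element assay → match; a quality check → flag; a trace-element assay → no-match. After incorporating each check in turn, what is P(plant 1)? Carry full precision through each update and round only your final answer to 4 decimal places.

0.2368

After a trace-element assay='match': P(plant 1) = 0.6·0.3000 / (0.6·0.3000 + 0.15·0.7000) ≈ 0.6316
After a quality check='flag': P(plant 1) = 0.25·0.6316 / (0.25·0.6316 + 0.65·0.3684) ≈ 0.3974
After a trace-element assay='no-match': P(plant 1) = 0.4·0.3974 / (0.4·0.3974 + 0.85·0.6026) ≈ 0.2368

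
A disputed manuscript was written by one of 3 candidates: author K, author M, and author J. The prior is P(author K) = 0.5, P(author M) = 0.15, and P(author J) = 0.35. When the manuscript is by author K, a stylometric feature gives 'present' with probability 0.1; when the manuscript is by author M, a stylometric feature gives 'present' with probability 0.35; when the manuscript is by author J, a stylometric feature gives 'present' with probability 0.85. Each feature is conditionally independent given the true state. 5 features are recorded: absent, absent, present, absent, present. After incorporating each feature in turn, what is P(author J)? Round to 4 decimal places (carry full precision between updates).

0.0894

After 'absent': normaliser = 0.9·0.5000 + 0.65·0.1500 + 0.15·0.3500; P(author K) ≈ 0.7500, P(author M) ≈ 0.1625, P(author J) ≈ 0.0875
After 'absent': normaliser = 0.9·0.7500 + 0.65·0.1625 + 0.15·0.0875; P(author K) ≈ 0.8504, P(author M) ≈ 0.1331, P(author J) ≈ 0.0165
After 'present': normaliser = 0.1·0.8504 + 0.35·0.1331 + 0.85·0.0165; P(author K) ≈ 0.5838, P(author M) ≈ 0.3197, P(author J) ≈ 0.0965
After 'absent': normaliser = 0.9·0.5838 + 0.65·0.3197 + 0.15·0.0965; P(author K) ≈ 0.7027, P(author M) ≈ 0.2780, P(author J) ≈ 0.0194
After 'present': normaliser = 0.1·0.7027 + 0.35·0.2780 + 0.85·0.0194; P(author K) ≈ 0.3819, P(author M) ≈ 0.5287, P(author J) ≈ 0.0894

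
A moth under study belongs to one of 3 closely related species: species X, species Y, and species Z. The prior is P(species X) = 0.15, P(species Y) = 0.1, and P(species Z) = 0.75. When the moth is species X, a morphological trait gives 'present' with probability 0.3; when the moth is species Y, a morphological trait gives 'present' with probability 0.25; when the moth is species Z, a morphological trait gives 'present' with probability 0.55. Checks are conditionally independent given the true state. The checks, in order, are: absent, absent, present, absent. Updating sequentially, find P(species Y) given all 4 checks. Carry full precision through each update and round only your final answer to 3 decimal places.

0.166

After 'absent': normaliser = 0.7·0.1500 + 0.75·0.1000 + 0.45·0.7500; P(species X) ≈ 0.2029, P(species Y) ≈ 0.1449, P(species Z) ≈ 0.6522
After 'absent': normaliser = 0.7·0.2029 + 0.75·0.1449 + 0.45·0.6522; P(species X) ≈ 0.2610, P(species Y) ≈ 0.1997, P(species Z) ≈ 0.5393
After 'present': normaliser = 0.3·0.2610 + 0.25·0.1997 + 0.55·0.5393; P(species X) ≈ 0.1843, P(species Y) ≈ 0.1175, P(species Z) ≈ 0.6982
After 'absent': normaliser = 0.7·0.1843 + 0.75·0.1175 + 0.45·0.6982; P(species X) ≈ 0.2428, P(species Y) ≈ 0.1659, P(species Z) ≈ 0.5913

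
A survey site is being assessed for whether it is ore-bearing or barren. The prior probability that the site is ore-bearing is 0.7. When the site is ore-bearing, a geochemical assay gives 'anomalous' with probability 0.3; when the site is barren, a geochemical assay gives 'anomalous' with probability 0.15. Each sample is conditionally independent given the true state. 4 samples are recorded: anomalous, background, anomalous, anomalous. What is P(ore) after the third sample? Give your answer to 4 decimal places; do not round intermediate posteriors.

After 'anomalous': P(ore) = 0.3·0.7000 / (0.3·0.7000 + 0.15·0.3000) ≈ 0.8235
After 'background': P(ore) = 0.7·0.8235 / (0.7·0.8235 + 0.85·0.1765) ≈ 0.7935
After 'anomalous': P(ore) = 0.3·0.7935 / (0.3·0.7935 + 0.15·0.2065) ≈ 0.8849

0.8849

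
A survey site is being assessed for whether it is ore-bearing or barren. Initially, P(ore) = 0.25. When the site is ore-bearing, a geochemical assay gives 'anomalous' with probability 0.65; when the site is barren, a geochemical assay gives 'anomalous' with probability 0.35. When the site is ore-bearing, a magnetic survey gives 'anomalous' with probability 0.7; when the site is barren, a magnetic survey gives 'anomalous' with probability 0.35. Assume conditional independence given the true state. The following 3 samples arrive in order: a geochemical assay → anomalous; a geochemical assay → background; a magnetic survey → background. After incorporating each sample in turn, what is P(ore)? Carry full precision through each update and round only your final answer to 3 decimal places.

0.133

After a geochemical assay='anomalous': P(ore) = 0.65·0.2500 / (0.65·0.2500 + 0.35·0.7500) ≈ 0.3824
After a geochemical assay='background': P(ore) = 0.35·0.3824 / (0.35·0.3824 + 0.65·0.6176) ≈ 0.2500
After a magnetic survey='background': P(ore) = 0.3·0.2500 / (0.3·0.2500 + 0.65·0.7500) ≈ 0.1333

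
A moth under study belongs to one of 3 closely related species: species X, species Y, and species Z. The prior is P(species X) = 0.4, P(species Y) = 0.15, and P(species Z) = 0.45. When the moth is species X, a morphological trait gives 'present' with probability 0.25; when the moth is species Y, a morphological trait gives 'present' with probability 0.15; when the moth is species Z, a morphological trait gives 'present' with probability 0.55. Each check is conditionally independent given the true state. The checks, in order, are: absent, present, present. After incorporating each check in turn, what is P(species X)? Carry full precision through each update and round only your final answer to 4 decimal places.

After 'absent': normaliser = 0.75·0.4000 + 0.85·0.1500 + 0.45·0.4500; P(species X) ≈ 0.4762, P(species Y) ≈ 0.2024, P(species Z) ≈ 0.3214
After 'present': normaliser = 0.25·0.4762 + 0.15·0.2024 + 0.55·0.3214; P(species X) ≈ 0.3650, P(species Y) ≈ 0.0931, P(species Z) ≈ 0.5420
After 'present': normaliser = 0.25·0.3650 + 0.15·0.0931 + 0.55·0.5420; P(species X) ≈ 0.2262, P(species Y) ≈ 0.0346, P(species Z) ≈ 0.7391

0.2262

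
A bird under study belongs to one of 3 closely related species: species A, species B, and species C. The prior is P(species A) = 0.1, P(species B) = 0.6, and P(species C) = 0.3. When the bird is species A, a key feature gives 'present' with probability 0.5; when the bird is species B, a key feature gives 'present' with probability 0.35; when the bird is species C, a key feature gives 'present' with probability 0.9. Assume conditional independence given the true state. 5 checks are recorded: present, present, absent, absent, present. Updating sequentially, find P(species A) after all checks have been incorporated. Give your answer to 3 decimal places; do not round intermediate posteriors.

0.193

Each posterior becomes the prior for the next update.
After 'present': normaliser = 0.5·0.1000 + 0.35·0.6000 + 0.9·0.3000; P(species A) ≈ 0.0943, P(species B) ≈ 0.3962, P(species C) ≈ 0.5094
After 'present': normaliser = 0.5·0.0943 + 0.35·0.3962 + 0.9·0.5094; P(species A) ≈ 0.0732, P(species B) ≈ 0.2152, P(species C) ≈ 0.7116
After 'absent': normaliser = 0.5·0.0732 + 0.65·0.2152 + 0.1·0.7116; P(species A) ≈ 0.1478, P(species B) ≈ 0.5649, P(species C) ≈ 0.2873
After 'absent': normaliser = 0.5·0.1478 + 0.65·0.5649 + 0.1·0.2873; P(species A) ≈ 0.1573, P(species B) ≈ 0.7815, P(species C) ≈ 0.0612
After 'present': normaliser = 0.5·0.1573 + 0.35·0.7815 + 0.9·0.0612; P(species A) ≈ 0.1931, P(species B) ≈ 0.6717, P(species C) ≈ 0.1352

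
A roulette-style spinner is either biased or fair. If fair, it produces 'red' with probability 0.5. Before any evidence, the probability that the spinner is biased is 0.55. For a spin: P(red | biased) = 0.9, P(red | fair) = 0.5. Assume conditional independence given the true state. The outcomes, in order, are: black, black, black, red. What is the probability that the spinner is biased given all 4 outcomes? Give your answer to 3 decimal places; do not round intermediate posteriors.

0.017

After 'black': P(biased) = 0.1·0.5500 / (0.1·0.5500 + 0.5·0.4500) ≈ 0.1964
After 'black': P(biased) = 0.1·0.1964 / (0.1·0.1964 + 0.5·0.8036) ≈ 0.0466
After 'black': P(biased) = 0.1·0.0466 / (0.1·0.0466 + 0.5·0.9534) ≈ 0.0097
After 'red': P(biased) = 0.9·0.0097 / (0.9·0.0097 + 0.5·0.9903) ≈ 0.0173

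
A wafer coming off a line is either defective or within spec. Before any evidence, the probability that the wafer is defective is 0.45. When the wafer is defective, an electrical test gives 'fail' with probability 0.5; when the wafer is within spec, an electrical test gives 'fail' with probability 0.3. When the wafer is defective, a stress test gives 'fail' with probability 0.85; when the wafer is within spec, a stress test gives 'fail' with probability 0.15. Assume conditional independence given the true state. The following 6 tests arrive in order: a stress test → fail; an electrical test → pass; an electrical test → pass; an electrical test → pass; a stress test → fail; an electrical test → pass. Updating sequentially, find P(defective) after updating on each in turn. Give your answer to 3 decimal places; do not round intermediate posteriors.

0.872

Apply Bayes' rule sequentially, carrying P(defective) forward.
After a stress test='fail': P(defective) = 0.85·0.4500 / (0.85·0.4500 + 0.15·0.5500) ≈ 0.8226
After an electrical test='pass': P(defective) = 0.5·0.8226 / (0.5·0.8226 + 0.7·0.1774) ≈ 0.7681
After an electrical test='pass': P(defective) = 0.5·0.7681 / (0.5·0.7681 + 0.7·0.2319) ≈ 0.7029
After an electrical test='pass': P(defective) = 0.5·0.7029 / (0.5·0.7029 + 0.7·0.2971) ≈ 0.6282
After a stress test='fail': P(defective) = 0.85·0.6282 / (0.85·0.6282 + 0.15·0.3718) ≈ 0.9054
After an electrical test='pass': P(defective) = 0.5·0.9054 / (0.5·0.9054 + 0.7·0.0946) ≈ 0.8724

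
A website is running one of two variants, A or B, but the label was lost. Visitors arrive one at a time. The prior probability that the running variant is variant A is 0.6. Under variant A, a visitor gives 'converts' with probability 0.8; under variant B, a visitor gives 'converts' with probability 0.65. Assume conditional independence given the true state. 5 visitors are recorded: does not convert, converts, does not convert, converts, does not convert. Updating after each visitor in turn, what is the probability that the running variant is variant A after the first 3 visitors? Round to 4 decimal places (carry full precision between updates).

Apply Bayes' rule sequentially, carrying P(A) forward.
After 'does not convert': P(A) = 0.2·0.6000 / (0.2·0.6000 + 0.35·0.4000) ≈ 0.4615
After 'converts': P(A) = 0.8·0.4615 / (0.8·0.4615 + 0.65·0.5385) ≈ 0.5134
After 'does not convert': P(A) = 0.2·0.5134 / (0.2·0.5134 + 0.35·0.4866) ≈ 0.3761

0.3761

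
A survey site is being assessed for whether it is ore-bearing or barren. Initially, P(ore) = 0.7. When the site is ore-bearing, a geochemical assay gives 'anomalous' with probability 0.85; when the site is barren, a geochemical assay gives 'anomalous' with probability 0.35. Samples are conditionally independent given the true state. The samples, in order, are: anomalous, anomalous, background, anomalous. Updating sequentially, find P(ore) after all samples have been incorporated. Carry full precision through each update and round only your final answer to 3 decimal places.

After 'anomalous': P(ore) = 0.85·0.7000 / (0.85·0.7000 + 0.35·0.3000) ≈ 0.8500
After 'anomalous': P(ore) = 0.85·0.8500 / (0.85·0.8500 + 0.35·0.1500) ≈ 0.9323
After 'background': P(ore) = 0.15·0.9323 / (0.15·0.9323 + 0.65·0.0677) ≈ 0.7605
After 'anomalous': P(ore) = 0.85·0.7605 / (0.85·0.7605 + 0.35·0.2395) ≈ 0.8852

0.885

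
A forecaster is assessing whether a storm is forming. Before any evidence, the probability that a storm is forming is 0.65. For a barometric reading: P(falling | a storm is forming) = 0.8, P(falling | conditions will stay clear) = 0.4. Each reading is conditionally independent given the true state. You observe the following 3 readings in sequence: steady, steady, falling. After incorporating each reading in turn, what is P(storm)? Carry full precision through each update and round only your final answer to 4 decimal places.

After 'steady': P(storm) = 0.2·0.6500 / (0.2·0.6500 + 0.6·0.3500) ≈ 0.3824
After 'steady': P(storm) = 0.2·0.3824 / (0.2·0.3824 + 0.6·0.6176) ≈ 0.1711
After 'falling': P(storm) = 0.8·0.1711 / (0.8·0.1711 + 0.4·0.8289) ≈ 0.2921

0.2921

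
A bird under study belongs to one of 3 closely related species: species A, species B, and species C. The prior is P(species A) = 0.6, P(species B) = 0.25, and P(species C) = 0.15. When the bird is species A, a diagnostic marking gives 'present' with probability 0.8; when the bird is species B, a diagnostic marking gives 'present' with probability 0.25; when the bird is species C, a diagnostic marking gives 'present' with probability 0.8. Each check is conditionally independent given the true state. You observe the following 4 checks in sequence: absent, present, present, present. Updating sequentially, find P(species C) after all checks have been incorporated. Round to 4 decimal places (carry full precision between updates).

After 'absent': normaliser = 0.2·0.6000 + 0.75·0.2500 + 0.2·0.1500; P(species A) ≈ 0.3556, P(species B) ≈ 0.5556, P(species C) ≈ 0.0889
After 'present': normaliser = 0.8·0.3556 + 0.25·0.5556 + 0.8·0.0889; P(species A) ≈ 0.5753, P(species B) ≈ 0.2809, P(species C) ≈ 0.1438
After 'present': normaliser = 0.8·0.5753 + 0.25·0.2809 + 0.8·0.1438; P(species A) ≈ 0.7130, P(species B) ≈ 0.1088, P(species C) ≈ 0.1782
After 'present': normaliser = 0.8·0.7130 + 0.25·0.1088 + 0.8·0.1782; P(species A) ≈ 0.7706, P(species B) ≈ 0.0367, P(species C) ≈ 0.1927

0.1927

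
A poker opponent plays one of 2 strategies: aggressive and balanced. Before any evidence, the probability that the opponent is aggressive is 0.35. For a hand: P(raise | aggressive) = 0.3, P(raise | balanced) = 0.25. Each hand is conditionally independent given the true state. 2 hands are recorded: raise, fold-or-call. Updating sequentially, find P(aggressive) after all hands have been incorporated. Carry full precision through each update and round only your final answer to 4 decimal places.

0.3762

After 'raise': P(aggressive) = 0.3·0.3500 / (0.3·0.3500 + 0.25·0.6500) ≈ 0.3925
After 'fold-or-call': P(aggressive) = 0.7·0.3925 / (0.7·0.3925 + 0.75·0.6075) ≈ 0.3762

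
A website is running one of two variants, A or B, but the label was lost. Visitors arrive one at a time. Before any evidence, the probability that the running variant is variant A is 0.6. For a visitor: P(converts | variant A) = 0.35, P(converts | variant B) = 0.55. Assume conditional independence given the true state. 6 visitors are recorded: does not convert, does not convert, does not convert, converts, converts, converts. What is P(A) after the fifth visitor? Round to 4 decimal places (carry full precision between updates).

0.6467

After 'does not convert': P(A) = 0.65·0.6000 / (0.65·0.6000 + 0.45·0.4000) ≈ 0.6842
After 'does not convert': P(A) = 0.65·0.6842 / (0.65·0.6842 + 0.45·0.3158) ≈ 0.7578
After 'does not convert': P(A) = 0.65·0.7578 / (0.65·0.7578 + 0.45·0.2422) ≈ 0.8189
After 'converts': P(A) = 0.35·0.8189 / (0.35·0.8189 + 0.55·0.1811) ≈ 0.7421
After 'converts': P(A) = 0.35·0.7421 / (0.35·0.7421 + 0.55·0.2579) ≈ 0.6467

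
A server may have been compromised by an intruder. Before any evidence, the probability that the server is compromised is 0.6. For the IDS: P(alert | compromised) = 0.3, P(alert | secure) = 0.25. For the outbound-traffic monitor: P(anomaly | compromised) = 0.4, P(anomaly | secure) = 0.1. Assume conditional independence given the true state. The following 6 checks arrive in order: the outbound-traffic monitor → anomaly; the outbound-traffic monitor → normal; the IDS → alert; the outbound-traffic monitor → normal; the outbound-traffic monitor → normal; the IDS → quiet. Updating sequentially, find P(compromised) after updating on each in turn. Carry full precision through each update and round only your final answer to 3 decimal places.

0.666

Each posterior becomes the prior for the next update.
After the outbound-traffic monitor='anomaly': P(compromised) = 0.4·0.6000 / (0.4·0.6000 + 0.1·0.4000) ≈ 0.8571
After the outbound-traffic monitor='normal': P(compromised) = 0.6·0.8571 / (0.6·0.8571 + 0.9·0.1429) ≈ 0.8000
After the IDS='alert': P(compromised) = 0.3·0.8000 / (0.3·0.8000 + 0.25·0.2000) ≈ 0.8276
After the outbound-traffic monitor='normal': P(compromised) = 0.6·0.8276 / (0.6·0.8276 + 0.9·0.1724) ≈ 0.7619
After the outbound-traffic monitor='normal': P(compromised) = 0.6·0.7619 / (0.6·0.7619 + 0.9·0.2381) ≈ 0.6809
After the IDS='quiet': P(compromised) = 0.7·0.6809 / (0.7·0.6809 + 0.75·0.3191) ≈ 0.6657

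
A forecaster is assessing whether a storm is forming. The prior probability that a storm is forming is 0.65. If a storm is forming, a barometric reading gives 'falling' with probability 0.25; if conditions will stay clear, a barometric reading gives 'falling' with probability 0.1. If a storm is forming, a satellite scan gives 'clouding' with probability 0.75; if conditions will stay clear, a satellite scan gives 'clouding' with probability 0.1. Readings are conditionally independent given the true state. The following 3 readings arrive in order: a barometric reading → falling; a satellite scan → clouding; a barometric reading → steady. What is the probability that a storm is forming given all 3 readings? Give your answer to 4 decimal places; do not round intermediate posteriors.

0.9667

After a barometric reading='falling': P(storm) = 0.25·0.6500 / (0.25·0.6500 + 0.1·0.3500) ≈ 0.8228
After a satellite scan='clouding': P(storm) = 0.75·0.8228 / (0.75·0.8228 + 0.1·0.1772) ≈ 0.9721
After a barometric reading='steady': P(storm) = 0.75·0.9721 / (0.75·0.9721 + 0.9·0.0279) ≈ 0.9667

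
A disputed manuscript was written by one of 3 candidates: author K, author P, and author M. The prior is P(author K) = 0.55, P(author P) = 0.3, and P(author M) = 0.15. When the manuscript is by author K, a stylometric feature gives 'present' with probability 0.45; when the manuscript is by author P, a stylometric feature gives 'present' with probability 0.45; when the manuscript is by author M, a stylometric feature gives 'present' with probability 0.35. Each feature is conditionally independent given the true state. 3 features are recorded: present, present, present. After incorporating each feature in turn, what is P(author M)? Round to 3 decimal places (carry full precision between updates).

0.077

After 'present': normaliser = 0.45·0.5500 + 0.45·0.3000 + 0.35·0.1500; P(author K) ≈ 0.5690, P(author P) ≈ 0.3103, P(author M) ≈ 0.1207
After 'present': normaliser = 0.45·0.5690 + 0.45·0.3103 + 0.35·0.1207; P(author K) ≈ 0.5846, P(author P) ≈ 0.3189, P(author M) ≈ 0.0965
After 'present': normaliser = 0.45·0.5846 + 0.45·0.3189 + 0.35·0.0965; P(author K) ≈ 0.5975, P(author P) ≈ 0.3259, P(author M) ≈ 0.0767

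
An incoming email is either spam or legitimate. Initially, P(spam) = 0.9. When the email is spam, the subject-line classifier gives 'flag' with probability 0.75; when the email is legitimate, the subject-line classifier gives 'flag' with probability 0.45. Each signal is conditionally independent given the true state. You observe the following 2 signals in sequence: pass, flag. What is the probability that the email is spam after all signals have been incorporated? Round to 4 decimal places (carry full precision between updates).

After 'pass': P(spam) = 0.25·0.9000 / (0.25·0.9000 + 0.55·0.1000) ≈ 0.8036
After 'flag': P(spam) = 0.75·0.8036 / (0.75·0.8036 + 0.45·0.1964) ≈ 0.8721

0.8721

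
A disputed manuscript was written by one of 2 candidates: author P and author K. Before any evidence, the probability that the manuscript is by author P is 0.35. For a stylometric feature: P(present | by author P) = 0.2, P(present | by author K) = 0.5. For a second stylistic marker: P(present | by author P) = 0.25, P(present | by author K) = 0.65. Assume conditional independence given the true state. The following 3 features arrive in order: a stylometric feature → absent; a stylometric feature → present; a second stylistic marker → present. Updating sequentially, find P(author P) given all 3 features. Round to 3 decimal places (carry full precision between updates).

0.117

After a stylometric feature='absent': P(author P) = 0.8·0.3500 / (0.8·0.3500 + 0.5·0.6500) ≈ 0.4628
After a stylometric feature='present': P(author P) = 0.2·0.4628 / (0.2·0.4628 + 0.5·0.5372) ≈ 0.2563
After a second stylistic marker='present': P(author P) = 0.25·0.2563 / (0.25·0.2563 + 0.65·0.7437) ≈ 0.1170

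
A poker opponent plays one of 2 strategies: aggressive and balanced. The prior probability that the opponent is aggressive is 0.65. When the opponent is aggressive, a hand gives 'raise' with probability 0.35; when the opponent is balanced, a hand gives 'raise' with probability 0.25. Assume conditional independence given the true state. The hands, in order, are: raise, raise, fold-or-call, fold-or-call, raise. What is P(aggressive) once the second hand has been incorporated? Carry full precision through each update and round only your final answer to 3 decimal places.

After 'raise': P(aggressive) = 0.35·0.6500 / (0.35·0.6500 + 0.25·0.3500) ≈ 0.7222
After 'raise': P(aggressive) = 0.35·0.7222 / (0.35·0.7222 + 0.25·0.2778) ≈ 0.7845

0.784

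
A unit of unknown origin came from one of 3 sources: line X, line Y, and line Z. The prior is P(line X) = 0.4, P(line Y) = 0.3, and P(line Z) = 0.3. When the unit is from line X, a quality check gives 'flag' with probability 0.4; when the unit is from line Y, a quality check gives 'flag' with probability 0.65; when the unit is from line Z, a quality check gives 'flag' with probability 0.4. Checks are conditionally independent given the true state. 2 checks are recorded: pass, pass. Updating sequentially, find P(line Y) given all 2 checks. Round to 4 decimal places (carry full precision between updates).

0.1273

After 'pass': normaliser = 0.6·0.4000 + 0.35·0.3000 + 0.6·0.3000; P(line X) ≈ 0.4571, P(line Y) ≈ 0.2000, P(line Z) ≈ 0.3429
After 'pass': normaliser = 0.6·0.4571 + 0.35·0.2000 + 0.6·0.3429; P(line X) ≈ 0.4987, P(line Y) ≈ 0.1273, P(line Z) ≈ 0.3740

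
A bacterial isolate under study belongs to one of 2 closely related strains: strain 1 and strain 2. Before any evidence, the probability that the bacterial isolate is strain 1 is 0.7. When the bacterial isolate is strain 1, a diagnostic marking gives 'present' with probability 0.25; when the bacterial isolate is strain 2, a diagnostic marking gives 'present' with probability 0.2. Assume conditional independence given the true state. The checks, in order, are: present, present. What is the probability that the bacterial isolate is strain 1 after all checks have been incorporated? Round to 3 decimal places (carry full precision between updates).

0.785

After 'present': P(strain 1) = 0.25·0.7000 / (0.25·0.7000 + 0.2·0.3000) ≈ 0.7447
After 'present': P(strain 1) = 0.25·0.7447 / (0.25·0.7447 + 0.2·0.2553) ≈ 0.7848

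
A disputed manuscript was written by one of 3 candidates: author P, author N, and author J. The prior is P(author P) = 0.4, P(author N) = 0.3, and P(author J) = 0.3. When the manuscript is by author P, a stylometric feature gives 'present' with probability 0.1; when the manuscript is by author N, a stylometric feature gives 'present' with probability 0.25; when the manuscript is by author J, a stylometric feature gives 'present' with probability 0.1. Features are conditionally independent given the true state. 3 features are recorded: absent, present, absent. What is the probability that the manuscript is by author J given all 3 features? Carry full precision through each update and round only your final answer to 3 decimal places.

After 'absent': normaliser = 0.9·0.4000 + 0.75·0.3000 + 0.9·0.3000; P(author P) ≈ 0.4211, P(author N) ≈ 0.2632, P(author J) ≈ 0.3158
After 'present': normaliser = 0.1·0.4211 + 0.25·0.2632 + 0.1·0.3158; P(author P) ≈ 0.3019, P(author N) ≈ 0.4717, P(author J) ≈ 0.2264
After 'absent': normaliser = 0.9·0.3019 + 0.75·0.4717 + 0.9·0.2264; P(author P) ≈ 0.3276, P(author N) ≈ 0.4266, P(author J) ≈ 0.2457

0.246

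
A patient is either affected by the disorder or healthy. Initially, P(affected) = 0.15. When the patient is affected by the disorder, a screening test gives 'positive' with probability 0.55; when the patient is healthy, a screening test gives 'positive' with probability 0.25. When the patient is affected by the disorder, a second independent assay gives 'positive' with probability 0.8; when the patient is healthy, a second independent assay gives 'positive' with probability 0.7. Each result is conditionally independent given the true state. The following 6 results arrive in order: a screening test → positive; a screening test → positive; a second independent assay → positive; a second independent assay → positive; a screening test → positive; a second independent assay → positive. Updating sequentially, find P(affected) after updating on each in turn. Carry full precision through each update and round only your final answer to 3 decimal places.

0.737

After a screening test='positive': P(affected) = 0.55·0.1500 / (0.55·0.1500 + 0.25·0.8500) ≈ 0.2797
After a screening test='positive': P(affected) = 0.55·0.2797 / (0.55·0.2797 + 0.25·0.7203) ≈ 0.4607
After a second independent assay='positive': P(affected) = 0.8·0.4607 / (0.8·0.4607 + 0.7·0.5393) ≈ 0.4940
After a second independent assay='positive': P(affected) = 0.8·0.4940 / (0.8·0.4940 + 0.7·0.5060) ≈ 0.5273
After a screening test='positive': P(affected) = 0.55·0.5273 / (0.55·0.5273 + 0.25·0.4727) ≈ 0.7105
After a second independent assay='positive': P(affected) = 0.8·0.7105 / (0.8·0.7105 + 0.7·0.2895) ≈ 0.7372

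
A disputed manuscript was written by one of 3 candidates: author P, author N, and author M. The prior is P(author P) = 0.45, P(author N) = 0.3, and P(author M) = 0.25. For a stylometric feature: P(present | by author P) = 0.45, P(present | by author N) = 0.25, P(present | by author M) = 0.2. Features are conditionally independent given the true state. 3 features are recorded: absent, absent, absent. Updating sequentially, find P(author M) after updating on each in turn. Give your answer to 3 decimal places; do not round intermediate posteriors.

After 'absent': normaliser = 0.55·0.4500 + 0.75·0.3000 + 0.8·0.2500; P(author P) ≈ 0.3680, P(author N) ≈ 0.3346, P(author M) ≈ 0.2974
After 'absent': normaliser = 0.55·0.3680 + 0.75·0.3346 + 0.8·0.2974; P(author P) ≈ 0.2928, P(author N) ≈ 0.3630, P(author M) ≈ 0.3442
After 'absent': normaliser = 0.55·0.2928 + 0.75·0.3630 + 0.8·0.3442; P(author P) ≈ 0.2273, P(author N) ≈ 0.3842, P(author M) ≈ 0.3885

0.389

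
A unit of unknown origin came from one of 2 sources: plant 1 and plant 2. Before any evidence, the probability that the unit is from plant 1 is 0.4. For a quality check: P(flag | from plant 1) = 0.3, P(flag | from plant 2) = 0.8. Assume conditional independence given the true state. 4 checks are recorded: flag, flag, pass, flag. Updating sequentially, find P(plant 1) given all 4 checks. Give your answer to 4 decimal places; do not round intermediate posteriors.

Apply Bayes' rule sequentially, carrying P(plant 1) forward.
After 'flag': P(plant 1) = 0.3·0.4000 / (0.3·0.4000 + 0.8·0.6000) ≈ 0.2000
After 'flag': P(plant 1) = 0.3·0.2000 / (0.3·0.2000 + 0.8·0.8000) ≈ 0.0857
After 'pass': P(plant 1) = 0.7·0.0857 / (0.7·0.0857 + 0.2·0.9143) ≈ 0.2471
After 'flag': P(plant 1) = 0.3·0.2471 / (0.3·0.2471 + 0.8·0.7529) ≈ 0.1096

0.1096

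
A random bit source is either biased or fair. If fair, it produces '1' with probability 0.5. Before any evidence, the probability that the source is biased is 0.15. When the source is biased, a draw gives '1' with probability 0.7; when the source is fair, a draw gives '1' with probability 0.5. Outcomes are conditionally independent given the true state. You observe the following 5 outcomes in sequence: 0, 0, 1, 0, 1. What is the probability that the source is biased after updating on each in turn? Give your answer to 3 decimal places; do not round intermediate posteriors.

0.070

After '0': P(biased) = 0.3·0.1500 / (0.3·0.1500 + 0.5·0.8500) ≈ 0.0957
After '0': P(biased) = 0.3·0.0957 / (0.3·0.0957 + 0.5·0.9043) ≈ 0.0597
After '1': P(biased) = 0.7·0.0597 / (0.7·0.0597 + 0.5·0.9403) ≈ 0.0817
After '0': P(biased) = 0.3·0.0817 / (0.3·0.0817 + 0.5·0.9183) ≈ 0.0507
After '1': P(biased) = 0.7·0.0507 / (0.7·0.0507 + 0.5·0.9493) ≈ 0.0695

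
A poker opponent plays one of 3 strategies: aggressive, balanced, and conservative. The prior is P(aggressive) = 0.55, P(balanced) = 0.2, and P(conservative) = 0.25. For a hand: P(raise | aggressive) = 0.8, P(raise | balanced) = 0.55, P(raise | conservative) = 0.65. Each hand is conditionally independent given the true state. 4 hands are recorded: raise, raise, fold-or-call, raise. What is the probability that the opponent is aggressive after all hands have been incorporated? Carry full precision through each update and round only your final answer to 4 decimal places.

After 'raise': normaliser = 0.8·0.5500 + 0.55·0.2000 + 0.65·0.2500; P(aggressive) ≈ 0.6175, P(balanced) ≈ 0.1544, P(conservative) ≈ 0.2281
After 'raise': normaliser = 0.8·0.6175 + 0.55·0.1544 + 0.65·0.2281; P(aggressive) ≈ 0.6794, P(balanced) ≈ 0.1168, P(conservative) ≈ 0.2039
After 'fold-or-call': normaliser = 0.2·0.6794 + 0.45·0.1168 + 0.35·0.2039; P(aggressive) ≈ 0.5231, P(balanced) ≈ 0.2023, P(conservative) ≈ 0.2747
After 'raise': normaliser = 0.8·0.5231 + 0.55·0.2023 + 0.65·0.2747; P(aggressive) ≈ 0.5908, P(balanced) ≈ 0.1571, P(conservative) ≈ 0.2521

0.5908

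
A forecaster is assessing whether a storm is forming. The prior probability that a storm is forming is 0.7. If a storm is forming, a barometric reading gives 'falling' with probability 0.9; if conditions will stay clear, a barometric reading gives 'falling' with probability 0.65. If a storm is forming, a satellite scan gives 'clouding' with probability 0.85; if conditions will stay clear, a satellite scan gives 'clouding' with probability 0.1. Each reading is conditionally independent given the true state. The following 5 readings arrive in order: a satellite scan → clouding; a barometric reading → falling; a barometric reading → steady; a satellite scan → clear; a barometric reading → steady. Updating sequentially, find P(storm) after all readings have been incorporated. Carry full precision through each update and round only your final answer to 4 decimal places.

0.2720

Apply Bayes' rule sequentially, carrying P(storm) forward.
After a satellite scan='clouding': P(storm) = 0.85·0.7000 / (0.85·0.7000 + 0.1·0.3000) ≈ 0.9520
After a barometric reading='falling': P(storm) = 0.9·0.9520 / (0.9·0.9520 + 0.65·0.0480) ≈ 0.9649
After a barometric reading='steady': P(storm) = 0.1·0.9649 / (0.1·0.9649 + 0.35·0.0351) ≈ 0.8870
After a satellite scan='clear': P(storm) = 0.15·0.8870 / (0.15·0.8870 + 0.9·0.1130) ≈ 0.5667
After a barometric reading='steady': P(storm) = 0.1·0.5667 / (0.1·0.5667 + 0.35·0.4333) ≈ 0.2720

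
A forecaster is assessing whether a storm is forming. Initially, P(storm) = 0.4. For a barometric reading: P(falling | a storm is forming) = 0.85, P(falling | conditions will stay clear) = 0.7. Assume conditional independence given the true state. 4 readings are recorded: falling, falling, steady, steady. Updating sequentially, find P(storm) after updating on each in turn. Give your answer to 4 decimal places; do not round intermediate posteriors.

Apply Bayes' rule sequentially, carrying P(storm) forward.
After 'falling': P(storm) = 0.85·0.4000 / (0.85·0.4000 + 0.7·0.6000) ≈ 0.4474
After 'falling': P(storm) = 0.85·0.4474 / (0.85·0.4474 + 0.7·0.5526) ≈ 0.4957
After 'steady': P(storm) = 0.15·0.4957 / (0.15·0.4957 + 0.3·0.5043) ≈ 0.3295
After 'steady': P(storm) = 0.15·0.3295 / (0.15·0.3295 + 0.3·0.6705) ≈ 0.1973

0.1973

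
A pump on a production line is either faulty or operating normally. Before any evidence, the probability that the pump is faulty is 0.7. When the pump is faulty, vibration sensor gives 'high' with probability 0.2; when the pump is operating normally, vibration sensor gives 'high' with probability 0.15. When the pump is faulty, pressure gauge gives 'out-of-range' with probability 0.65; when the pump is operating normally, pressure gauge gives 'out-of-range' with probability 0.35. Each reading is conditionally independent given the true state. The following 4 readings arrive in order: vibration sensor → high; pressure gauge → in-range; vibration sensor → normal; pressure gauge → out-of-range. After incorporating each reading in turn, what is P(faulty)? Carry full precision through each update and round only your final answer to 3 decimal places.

0.745

After vibration sensor='high': P(faulty) = 0.2·0.7000 / (0.2·0.7000 + 0.15·0.3000) ≈ 0.7568
After pressure gauge='in-range': P(faulty) = 0.35·0.7568 / (0.35·0.7568 + 0.65·0.2432) ≈ 0.6262
After vibration sensor='normal': P(faulty) = 0.8·0.6262 / (0.8·0.6262 + 0.85·0.3738) ≈ 0.6119
After pressure gauge='out-of-range': P(faulty) = 0.65·0.6119 / (0.65·0.6119 + 0.35·0.3881) ≈ 0.7454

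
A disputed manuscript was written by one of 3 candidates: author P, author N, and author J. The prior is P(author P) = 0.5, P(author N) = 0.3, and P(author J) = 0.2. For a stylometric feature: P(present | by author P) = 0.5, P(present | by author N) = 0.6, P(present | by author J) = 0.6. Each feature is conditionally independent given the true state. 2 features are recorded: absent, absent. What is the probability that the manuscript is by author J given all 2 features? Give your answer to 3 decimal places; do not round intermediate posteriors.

0.156

After 'absent': normaliser = 0.5·0.5000 + 0.4·0.3000 + 0.4·0.2000; P(author P) ≈ 0.5556, P(author N) ≈ 0.2667, P(author J) ≈ 0.1778
After 'absent': normaliser = 0.5·0.5556 + 0.4·0.2667 + 0.4·0.1778; P(author P) ≈ 0.6098, P(author N) ≈ 0.2341, P(author J) ≈ 0.1561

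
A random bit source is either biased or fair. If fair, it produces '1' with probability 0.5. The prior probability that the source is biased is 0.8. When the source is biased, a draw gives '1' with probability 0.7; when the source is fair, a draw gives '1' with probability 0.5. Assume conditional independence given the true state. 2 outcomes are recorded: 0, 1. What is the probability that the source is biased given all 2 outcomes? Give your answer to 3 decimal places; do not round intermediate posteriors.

After '0': P(biased) = 0.3·0.8000 / (0.3·0.8000 + 0.5·0.2000) ≈ 0.7059
After '1': P(biased) = 0.7·0.7059 / (0.7·0.7059 + 0.5·0.2941) ≈ 0.7706

0.771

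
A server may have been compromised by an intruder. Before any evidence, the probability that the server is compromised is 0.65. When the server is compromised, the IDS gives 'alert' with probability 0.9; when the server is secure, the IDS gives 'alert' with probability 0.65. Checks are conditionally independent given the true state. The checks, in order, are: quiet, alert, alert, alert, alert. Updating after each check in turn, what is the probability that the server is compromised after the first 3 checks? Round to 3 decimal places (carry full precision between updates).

0.504

After 'quiet': P(compromised) = 0.1·0.6500 / (0.1·0.6500 + 0.35·0.3500) ≈ 0.3467
After 'alert': P(compromised) = 0.9·0.3467 / (0.9·0.3467 + 0.65·0.6533) ≈ 0.4235
After 'alert': P(compromised) = 0.9·0.4235 / (0.9·0.4235 + 0.65·0.5765) ≈ 0.5043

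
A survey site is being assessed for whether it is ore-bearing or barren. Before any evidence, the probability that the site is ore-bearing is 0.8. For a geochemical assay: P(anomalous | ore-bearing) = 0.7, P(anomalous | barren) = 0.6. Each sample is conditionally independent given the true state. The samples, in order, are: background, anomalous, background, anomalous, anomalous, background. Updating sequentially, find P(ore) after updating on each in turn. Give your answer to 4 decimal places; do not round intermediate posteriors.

0.7282

After 'background': P(ore) = 0.3·0.8000 / (0.3·0.8000 + 0.4·0.2000) ≈ 0.7500
After 'anomalous': P(ore) = 0.7·0.7500 / (0.7·0.7500 + 0.6·0.2500) ≈ 0.7778
After 'background': P(ore) = 0.3·0.7778 / (0.3·0.7778 + 0.4·0.2222) ≈ 0.7241
After 'anomalous': P(ore) = 0.7·0.7241 / (0.7·0.7241 + 0.6·0.2759) ≈ 0.7538
After 'anomalous': P(ore) = 0.7·0.7538 / (0.7·0.7538 + 0.6·0.2462) ≈ 0.7813
After 'background': P(ore) = 0.3·0.7813 / (0.3·0.7813 + 0.4·0.2187) ≈ 0.7282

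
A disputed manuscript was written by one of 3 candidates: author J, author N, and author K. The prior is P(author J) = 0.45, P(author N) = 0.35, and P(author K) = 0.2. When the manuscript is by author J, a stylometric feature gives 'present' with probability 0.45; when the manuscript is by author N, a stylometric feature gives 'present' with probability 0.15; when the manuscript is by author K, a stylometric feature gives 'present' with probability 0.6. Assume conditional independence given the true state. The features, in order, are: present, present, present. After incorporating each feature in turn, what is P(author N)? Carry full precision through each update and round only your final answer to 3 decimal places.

After 'present': normaliser = 0.45·0.4500 + 0.15·0.3500 + 0.6·0.2000; P(author J) ≈ 0.5400, P(author N) ≈ 0.1400, P(author K) ≈ 0.3200
After 'present': normaliser = 0.45·0.5400 + 0.15·0.1400 + 0.6·0.3200; P(author J) ≈ 0.5329, P(author N) ≈ 0.0461, P(author K) ≈ 0.4211
After 'present': normaliser = 0.45·0.5329 + 0.15·0.0461 + 0.6·0.4211; P(author J) ≈ 0.4802, P(author N) ≈ 0.0138, P(author K) ≈ 0.5059

0.014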